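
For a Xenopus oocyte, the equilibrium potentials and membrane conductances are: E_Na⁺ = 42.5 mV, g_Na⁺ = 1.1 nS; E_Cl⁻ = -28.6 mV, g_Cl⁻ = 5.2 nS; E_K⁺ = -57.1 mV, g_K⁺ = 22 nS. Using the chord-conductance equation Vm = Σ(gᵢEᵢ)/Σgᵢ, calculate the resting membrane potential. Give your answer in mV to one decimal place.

-48.0 mV

Σ gᵢEᵢ = 1.1·(42.5) + 5.2·(-28.6) + 22·(-57.1) = -1358.17
Σ gᵢ = 1.1 + 5.2 + 22 = 28.3
Vm = -1358.17 / 28.3 = -47.99 mV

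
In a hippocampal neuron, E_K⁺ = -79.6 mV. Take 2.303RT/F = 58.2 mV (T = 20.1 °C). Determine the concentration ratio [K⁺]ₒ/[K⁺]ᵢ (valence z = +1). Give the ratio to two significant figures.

log₁₀([out]/[in]) = E·z/(58.2) = -79.6 × 1 / 58.2 = -1.3677
[out]/[in] = 10^(-1.3677) = 0.04288

0.043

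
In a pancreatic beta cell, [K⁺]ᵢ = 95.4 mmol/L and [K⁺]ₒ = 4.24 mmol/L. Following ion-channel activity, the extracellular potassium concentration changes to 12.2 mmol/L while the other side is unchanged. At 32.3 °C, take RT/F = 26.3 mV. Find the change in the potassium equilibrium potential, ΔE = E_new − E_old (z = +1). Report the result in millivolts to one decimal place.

E_old = (26.3/1)·ln(4.24/95.4) = -81.89 mV
E_new = (26.3/1)·ln(12.2/95.4) = -54.09 mV
ΔE = -54.09 − (-81.89) = 27.80 mV

27.8 mV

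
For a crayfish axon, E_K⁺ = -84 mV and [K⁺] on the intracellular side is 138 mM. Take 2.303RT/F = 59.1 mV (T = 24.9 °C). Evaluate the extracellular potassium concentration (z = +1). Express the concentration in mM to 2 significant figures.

5.2 mM

Nernst: E = (59.1/1) · log₁₀([out]/[in]), so log₁₀([out]/[in]) = -84.0 × 1 / 59.1 = -1.4213.
[out]/[in] = 10^(-1.4213) = 0.0379.
[out] = 0.0379 × 138 = 5.231 mM.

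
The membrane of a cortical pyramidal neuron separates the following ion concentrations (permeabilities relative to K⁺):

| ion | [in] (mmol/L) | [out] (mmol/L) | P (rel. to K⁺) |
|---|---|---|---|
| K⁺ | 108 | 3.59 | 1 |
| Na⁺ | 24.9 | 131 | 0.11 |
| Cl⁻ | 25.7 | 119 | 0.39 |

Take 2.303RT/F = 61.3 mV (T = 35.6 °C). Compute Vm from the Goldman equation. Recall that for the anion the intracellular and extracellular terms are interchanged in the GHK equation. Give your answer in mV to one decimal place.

-45.9 mV

Vm = 61.3 · log₁₀[(Σ P·[cation]ₒ + Σ P·[anion]ᵢ) / (Σ P·[cation]ᵢ + Σ P·[anion]ₒ)]
Numerator = 1×3.59 + 0.11×131 + 0.39×25.7 = 28.02
Denominator = 1×108 + 0.11×24.9 + 0.39×119 = 157.1
Vm = 61.3 · log₁₀(0.17832) = 61.3 × (-0.7488) = -45.90 mV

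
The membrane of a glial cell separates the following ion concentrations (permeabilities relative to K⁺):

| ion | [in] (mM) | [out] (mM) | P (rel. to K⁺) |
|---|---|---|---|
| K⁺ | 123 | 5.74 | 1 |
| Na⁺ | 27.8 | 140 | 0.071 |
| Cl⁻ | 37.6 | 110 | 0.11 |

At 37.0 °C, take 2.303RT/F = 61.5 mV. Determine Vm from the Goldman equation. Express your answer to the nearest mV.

-52 mV

Vm = 61.5 · log₁₀[(Σ P·[cation]ₒ + Σ P·[anion]ᵢ) / (Σ P·[cation]ᵢ + Σ P·[anion]ₒ)]
Numerator = 1×5.74 + 0.071×140 + 0.11×37.6 = 19.82
Denominator = 1×123 + 0.071×27.8 + 0.11×110 = 137.1
Vm = 61.5 · log₁₀(0.14456) = 61.5 × (-0.8399) = -51.66 mV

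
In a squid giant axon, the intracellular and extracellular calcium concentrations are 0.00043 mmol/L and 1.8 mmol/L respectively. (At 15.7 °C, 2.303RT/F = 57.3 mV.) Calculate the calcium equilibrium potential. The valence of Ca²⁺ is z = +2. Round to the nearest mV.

104 mV

E = (57.3/z) · log₁₀([Ca²⁺]_out/[Ca²⁺]_in) with z = +2.
= (57.3/2) · log₁₀(1.8/0.00043) = 28.65 · log₁₀(4186)
= 28.65 · (3.6218) = 103.76 mV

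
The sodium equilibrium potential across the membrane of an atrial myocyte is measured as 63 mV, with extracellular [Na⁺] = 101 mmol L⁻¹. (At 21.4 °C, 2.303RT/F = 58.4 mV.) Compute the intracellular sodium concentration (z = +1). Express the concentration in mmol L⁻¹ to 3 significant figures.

Nernst: E = (58.4/1) · log₁₀([out]/[in]), so log₁₀([out]/[in]) = 63.0 × 1 / 58.4 = 1.0788.
[out]/[in] = 10^(1.0788) = 11.99.
[in] = 101 / 11.99 = 8.425 mmol L⁻¹.

8.42 mmol L⁻¹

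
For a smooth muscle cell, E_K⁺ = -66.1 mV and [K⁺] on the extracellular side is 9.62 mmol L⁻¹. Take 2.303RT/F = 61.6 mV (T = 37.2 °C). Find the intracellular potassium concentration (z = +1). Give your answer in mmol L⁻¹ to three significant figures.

114 mmol L⁻¹

Nernst: E = (61.6/1) · log₁₀([out]/[in]), so log₁₀([out]/[in]) = -66.1 × 1 / 61.6 = -1.0731.
[out]/[in] = 10^(-1.0731) = 0.08452.
[in] = 9.62 / 0.08452 = 113.8 mmol L⁻¹.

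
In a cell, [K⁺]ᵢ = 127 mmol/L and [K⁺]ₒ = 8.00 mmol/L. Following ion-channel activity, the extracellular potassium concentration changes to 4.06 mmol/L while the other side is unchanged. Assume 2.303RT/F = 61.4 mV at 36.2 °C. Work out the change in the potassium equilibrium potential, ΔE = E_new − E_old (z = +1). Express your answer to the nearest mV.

-18 mV

E_old = (61.4/1)·log₁₀(8.00/127) = -73.72 mV
E_new = (61.4/1)·log₁₀(4.06/127) = -91.81 mV
ΔE = -91.81 − (-73.72) = -18.09 mV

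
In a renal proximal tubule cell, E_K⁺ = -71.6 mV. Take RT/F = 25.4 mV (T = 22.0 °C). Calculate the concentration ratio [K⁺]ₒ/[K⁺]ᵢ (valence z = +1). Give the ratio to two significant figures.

ln([out]/[in]) = E·z/(25.4) = -71.6 × 1 / 25.4 = -2.8189
[out]/[in] = e^(-2.8189) = 0.05967

0.060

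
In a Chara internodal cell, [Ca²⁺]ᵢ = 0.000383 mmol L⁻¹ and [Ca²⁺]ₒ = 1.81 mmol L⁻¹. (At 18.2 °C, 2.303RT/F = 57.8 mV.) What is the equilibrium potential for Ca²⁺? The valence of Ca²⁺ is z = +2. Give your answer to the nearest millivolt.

106 mV

E = (57.8/z) · log₁₀([Ca²⁺]_out/[Ca²⁺]_in) with z = +2.
= (57.8/2) · log₁₀(1.81/0.000383) = 28.90 · log₁₀(4726)
= 28.90 · (3.6745) = 106.19 mV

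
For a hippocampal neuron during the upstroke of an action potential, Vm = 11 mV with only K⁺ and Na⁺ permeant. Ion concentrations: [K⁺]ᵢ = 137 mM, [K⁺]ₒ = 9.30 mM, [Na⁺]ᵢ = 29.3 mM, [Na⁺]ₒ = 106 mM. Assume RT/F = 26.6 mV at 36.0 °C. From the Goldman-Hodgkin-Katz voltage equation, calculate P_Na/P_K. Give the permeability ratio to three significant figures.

Let α = P_Na/P_K. GHK: Vm = 26.6·ln[(Kₒ + α·Naₒ)/(Kᵢ + α·Naᵢ)].
e^(Vm/26.6) = e^(11.0/26.6) = 1.5122
So 1.5122·(Kᵢ + α·Naᵢ) = Kₒ + α·Naₒ → α = (1.5122·137.0 − 9.3) / (106.0 − 1.5122·29.3)
α = (207.2 − 9.3) / (106.0 − 44.31) = 197.9/61.69 = 3.207

3.21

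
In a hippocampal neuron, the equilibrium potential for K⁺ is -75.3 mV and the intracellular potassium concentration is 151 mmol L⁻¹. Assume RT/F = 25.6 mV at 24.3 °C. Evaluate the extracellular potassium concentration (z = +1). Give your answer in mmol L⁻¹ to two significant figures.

8.0 mmol L⁻¹

Nernst: E = (25.6/1) · ln([out]/[in]), so ln([out]/[in]) = -75.3 × 1 / 25.6 = -2.9414.
[out]/[in] = e^(-2.9414) = 0.05279.
[out] = 0.05279 × 151 = 7.972 mmol L⁻¹.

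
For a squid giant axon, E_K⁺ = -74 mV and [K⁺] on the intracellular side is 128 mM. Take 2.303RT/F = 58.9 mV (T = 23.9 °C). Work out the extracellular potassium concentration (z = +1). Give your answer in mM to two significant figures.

Nernst: E = (58.9/1) · log₁₀([out]/[in]), so log₁₀([out]/[in]) = -74.0 × 1 / 58.9 = -1.2564.
[out]/[in] = 10^(-1.2564) = 0.05542.
[out] = 0.05542 × 128 = 7.093 mM.

7.1 mM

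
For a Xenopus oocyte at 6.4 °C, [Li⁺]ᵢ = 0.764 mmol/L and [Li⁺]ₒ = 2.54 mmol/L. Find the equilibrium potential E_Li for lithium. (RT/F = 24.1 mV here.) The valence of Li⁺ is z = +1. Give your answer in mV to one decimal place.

29.0 mV

E = (24.1/z) · ln([Li⁺]_out/[Li⁺]_in) with z = +1.
= (24.1/1) · ln(2.54/0.764) = 24.10 · ln(3.325)
= 24.10 · (1.2014) = 28.95 mV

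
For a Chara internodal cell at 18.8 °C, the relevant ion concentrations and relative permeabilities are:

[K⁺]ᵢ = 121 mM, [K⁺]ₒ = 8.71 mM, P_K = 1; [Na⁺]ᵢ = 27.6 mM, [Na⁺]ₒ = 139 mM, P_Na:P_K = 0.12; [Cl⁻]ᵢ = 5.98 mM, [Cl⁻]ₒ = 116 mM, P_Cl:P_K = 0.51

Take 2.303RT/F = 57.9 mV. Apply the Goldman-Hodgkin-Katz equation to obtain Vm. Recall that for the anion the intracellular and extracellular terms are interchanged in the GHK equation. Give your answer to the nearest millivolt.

Vm = 57.9 · log₁₀[(Σ P·[cation]ₒ + Σ P·[anion]ᵢ) / (Σ P·[cation]ᵢ + Σ P·[anion]ₒ)]
Numerator = 1×8.71 + 0.12×139 + 0.51×5.98 = 28.44
Denominator = 1×121 + 0.12×27.6 + 0.51×116 = 183.5
Vm = 57.9 · log₁₀(0.15501) = 57.9 × (-0.8096) = -46.88 mV

-47 mV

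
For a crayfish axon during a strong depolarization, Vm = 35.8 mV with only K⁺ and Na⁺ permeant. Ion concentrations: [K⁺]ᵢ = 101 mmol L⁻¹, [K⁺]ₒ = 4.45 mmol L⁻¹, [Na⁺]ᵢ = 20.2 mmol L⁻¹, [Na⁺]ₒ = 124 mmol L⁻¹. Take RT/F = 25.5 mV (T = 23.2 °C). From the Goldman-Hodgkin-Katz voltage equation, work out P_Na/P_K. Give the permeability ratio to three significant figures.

Let α = P_Na/P_K. GHK: Vm = 25.5·ln[(Kₒ + α·Naₒ)/(Kᵢ + α·Naᵢ)].
e^(Vm/25.5) = e^(35.8/25.5) = 4.0711
So 4.0711·(Kᵢ + α·Naᵢ) = Kₒ + α·Naₒ → α = (4.0711·101.0 − 4.45) / (124.0 − 4.0711·20.2)
α = (411.2 − 4.45) / (124.0 − 82.24) = 406.7/41.76 = 9.739

9.74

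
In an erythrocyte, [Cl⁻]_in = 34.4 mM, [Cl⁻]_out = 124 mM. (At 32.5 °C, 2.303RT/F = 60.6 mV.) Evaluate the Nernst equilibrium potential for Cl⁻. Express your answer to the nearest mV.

E = (60.6/z) · log₁₀([Cl⁻]_out/[Cl⁻]_in) with z = -1.
For an anion, dividing by z = -1 reverses the sign.
= (60.6/-1) · log₁₀(124/34.4) = -60.60 · log₁₀(3.605)
= -60.60 · (0.5569) = -33.75 mV

-34 mV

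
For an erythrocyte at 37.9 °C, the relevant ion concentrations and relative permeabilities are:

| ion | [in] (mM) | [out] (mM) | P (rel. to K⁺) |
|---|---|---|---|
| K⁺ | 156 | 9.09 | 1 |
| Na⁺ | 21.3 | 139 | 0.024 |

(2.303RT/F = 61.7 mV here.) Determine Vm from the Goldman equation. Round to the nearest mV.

-68 mV

Vm = 61.7 · log₁₀[(Σ P·[cation]ₒ + Σ P·[anion]ᵢ) / (Σ P·[cation]ᵢ + Σ P·[anion]ₒ)]
Numerator = 1×9.09 + 0.024×139 = 12.43
Denominator = 1×156 + 0.024×21.3 = 156.5
Vm = 61.7 · log₁₀(0.079394) = 61.7 × (-1.1002) = -67.88 mV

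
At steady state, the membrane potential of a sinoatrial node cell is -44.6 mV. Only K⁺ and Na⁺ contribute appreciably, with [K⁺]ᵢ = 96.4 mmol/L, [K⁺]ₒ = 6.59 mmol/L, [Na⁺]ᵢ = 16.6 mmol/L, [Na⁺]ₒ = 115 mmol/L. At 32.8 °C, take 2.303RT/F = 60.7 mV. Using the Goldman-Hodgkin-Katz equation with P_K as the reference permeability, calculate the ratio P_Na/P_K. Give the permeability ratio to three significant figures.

Let α = P_Na/P_K. GHK: Vm = 60.7·log₁₀[(Kₒ + α·Naₒ)/(Kᵢ + α·Naᵢ)].
10^(Vm/60.7) = 10^(-44.6/60.7) = 0.18418
So 0.18418·(Kᵢ + α·Naᵢ) = Kₒ + α·Naₒ → α = (0.18418·96.4 − 6.59) / (115.0 − 0.18418·16.6)
α = (17.75 − 6.59) / (115.0 − 3.057) = 11.16/111.9 = 0.09974

0.0997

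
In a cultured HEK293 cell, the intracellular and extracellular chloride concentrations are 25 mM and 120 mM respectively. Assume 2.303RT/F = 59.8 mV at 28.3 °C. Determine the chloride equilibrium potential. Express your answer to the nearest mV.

E = (59.8/z) · log₁₀([Cl⁻]_out/[Cl⁻]_in) with z = -1.
For an anion, dividing by z = -1 reverses the sign.
= (59.8/-1) · log₁₀(120/25) = -59.80 · log₁₀(4.8)
= -59.80 · (0.6812) = -40.74 mV

-41 mV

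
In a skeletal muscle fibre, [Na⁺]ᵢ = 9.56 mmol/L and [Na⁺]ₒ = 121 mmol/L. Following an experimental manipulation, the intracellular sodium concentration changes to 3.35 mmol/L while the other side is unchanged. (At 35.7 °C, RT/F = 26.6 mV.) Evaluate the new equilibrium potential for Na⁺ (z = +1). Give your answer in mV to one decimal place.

95.4 mV

After the shift: [Na⁺]_out = 121, [Na⁺]_in = 3.35 mmol/L.
E_new = (26.6/1)·ln(121/3.35) = 26.60 · (3.5868) = 95.41 mV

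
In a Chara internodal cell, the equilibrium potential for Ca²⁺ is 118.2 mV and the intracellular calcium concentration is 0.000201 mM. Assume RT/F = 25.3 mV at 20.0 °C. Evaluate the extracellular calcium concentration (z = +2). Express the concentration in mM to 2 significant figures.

2.3 mM

Nernst: E = (25.3/2) · ln([out]/[in]), so ln([out]/[in]) = 118.2 × 2 / 25.3 = 9.3439.
[out]/[in] = e^(9.3439) = 1.143e+04.
[out] = 1.143e+04 × 0.000201 = 2.297 mM.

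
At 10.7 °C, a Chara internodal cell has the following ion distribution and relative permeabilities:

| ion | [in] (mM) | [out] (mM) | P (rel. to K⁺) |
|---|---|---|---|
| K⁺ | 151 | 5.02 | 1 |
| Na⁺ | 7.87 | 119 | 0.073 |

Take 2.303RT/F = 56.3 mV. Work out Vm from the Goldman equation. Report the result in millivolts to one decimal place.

Vm = 56.3 · log₁₀[(Σ P·[cation]ₒ + Σ P·[anion]ᵢ) / (Σ P·[cation]ᵢ + Σ P·[anion]ₒ)]
Numerator = 1×5.02 + 0.073×119 = 13.71
Denominator = 1×151 + 0.073×7.87 = 151.6
Vm = 56.3 · log₁₀(0.090431) = 56.3 × (-1.0437) = -58.76 mV

-58.8 mV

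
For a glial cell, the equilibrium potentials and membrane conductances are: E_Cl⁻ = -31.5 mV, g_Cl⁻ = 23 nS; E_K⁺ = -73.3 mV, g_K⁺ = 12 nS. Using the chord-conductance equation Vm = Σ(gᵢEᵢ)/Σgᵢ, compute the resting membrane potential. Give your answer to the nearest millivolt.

Σ gᵢEᵢ = 23·(-31.5) + 12·(-73.3) = -1604.10
Σ gᵢ = 23 + 12 = 35
Vm = -1604.10 / 35 = -45.83 mV

-46 mV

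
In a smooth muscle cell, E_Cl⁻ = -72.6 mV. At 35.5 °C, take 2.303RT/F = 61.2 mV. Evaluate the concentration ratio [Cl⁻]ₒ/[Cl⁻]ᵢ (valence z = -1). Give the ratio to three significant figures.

log₁₀([out]/[in]) = E·z/(61.2) = -72.6 × -1 / 61.2 = 1.1863
[out]/[in] = 10^(1.1863) = 15.36

15.4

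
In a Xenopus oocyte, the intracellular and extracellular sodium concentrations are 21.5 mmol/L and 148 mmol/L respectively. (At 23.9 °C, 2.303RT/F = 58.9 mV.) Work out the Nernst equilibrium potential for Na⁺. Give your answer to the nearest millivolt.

E = (58.9/z) · log₁₀([Na⁺]_out/[Na⁺]_in) with z = +1.
= (58.9/1) · log₁₀(148/21.5) = 58.90 · log₁₀(6.884)
= 58.90 · (0.8378) = 49.35 mV

49 mV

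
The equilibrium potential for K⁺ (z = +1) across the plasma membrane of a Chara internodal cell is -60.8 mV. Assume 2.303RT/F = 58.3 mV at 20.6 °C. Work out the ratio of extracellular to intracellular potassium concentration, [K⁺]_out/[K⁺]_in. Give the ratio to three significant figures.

0.0906

log₁₀([out]/[in]) = E·z/(58.3) = -60.8 × 1 / 58.3 = -1.0429
[out]/[in] = 10^(-1.0429) = 0.0906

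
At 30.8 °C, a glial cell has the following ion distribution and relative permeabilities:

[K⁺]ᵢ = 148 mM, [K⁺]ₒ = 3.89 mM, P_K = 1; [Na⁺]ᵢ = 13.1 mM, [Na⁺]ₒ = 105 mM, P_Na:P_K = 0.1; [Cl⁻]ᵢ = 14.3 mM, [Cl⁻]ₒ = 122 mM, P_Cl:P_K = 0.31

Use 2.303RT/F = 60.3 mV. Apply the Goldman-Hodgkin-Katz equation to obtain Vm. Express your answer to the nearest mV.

-60 mV

Vm = 60.3 · log₁₀[(Σ P·[cation]ₒ + Σ P·[anion]ᵢ) / (Σ P·[cation]ᵢ + Σ P·[anion]ₒ)]
Numerator = 1×3.89 + 0.1×105 + 0.31×14.3 = 18.82
Denominator = 1×148 + 0.1×13.1 + 0.31×122 = 187.1
Vm = 60.3 · log₁₀(0.10059) = 60.3 × (-0.9975) = -60.15 mV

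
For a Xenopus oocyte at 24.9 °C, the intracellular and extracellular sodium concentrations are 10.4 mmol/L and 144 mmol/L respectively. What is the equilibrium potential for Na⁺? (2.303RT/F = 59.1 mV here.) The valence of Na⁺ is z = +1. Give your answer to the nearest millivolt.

67 mV

E = (59.1/z) · log₁₀([Na⁺]_out/[Na⁺]_in) with z = +1.
= (59.1/1) · log₁₀(144/10.4) = 59.10 · log₁₀(13.85)
= 59.10 · (1.1413) = 67.45 mV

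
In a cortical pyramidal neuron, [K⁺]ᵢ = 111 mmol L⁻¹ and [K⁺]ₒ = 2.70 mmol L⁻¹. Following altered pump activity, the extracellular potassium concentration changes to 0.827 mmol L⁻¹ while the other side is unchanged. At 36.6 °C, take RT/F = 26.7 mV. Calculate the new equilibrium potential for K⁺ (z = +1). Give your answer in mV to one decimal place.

-130.8 mV

After the shift: [K⁺]_out = 0.827, [K⁺]_in = 111 mmol L⁻¹.
E_new = (26.7/1)·ln(0.827/111) = 26.70 · (-4.8995) = -130.82 mV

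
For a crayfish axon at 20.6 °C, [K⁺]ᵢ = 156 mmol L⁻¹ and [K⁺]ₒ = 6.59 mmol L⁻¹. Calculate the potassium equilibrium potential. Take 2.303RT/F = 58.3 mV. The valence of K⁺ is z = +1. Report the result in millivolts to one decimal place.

-80.1 mV

E = (58.3/z) · log₁₀([K⁺]_out/[K⁺]_in) with z = +1.
= (58.3/1) · log₁₀(6.59/156) = 58.30 · log₁₀(0.04224)
= 58.30 · (-1.3742) = -80.12 mV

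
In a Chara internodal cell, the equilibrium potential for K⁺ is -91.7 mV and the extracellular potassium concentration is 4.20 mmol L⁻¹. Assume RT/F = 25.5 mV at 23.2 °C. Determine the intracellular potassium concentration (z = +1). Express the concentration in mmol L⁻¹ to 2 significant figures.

150 mmol L⁻¹

Nernst: E = (25.5/1) · ln([out]/[in]), so ln([out]/[in]) = -91.7 × 1 / 25.5 = -3.5961.
[out]/[in] = e^(-3.5961) = 0.02743.
[in] = 4.20 / 0.02743 = 153.1 mmol L⁻¹.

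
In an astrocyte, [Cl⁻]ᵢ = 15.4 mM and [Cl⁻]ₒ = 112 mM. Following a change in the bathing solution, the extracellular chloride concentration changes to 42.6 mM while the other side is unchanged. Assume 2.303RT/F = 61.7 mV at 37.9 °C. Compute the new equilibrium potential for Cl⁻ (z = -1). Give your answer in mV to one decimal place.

-27.3 mV

After the shift: [Cl⁻]_out = 42.6, [Cl⁻]_in = 15.4 mM.
E_new = (61.7/-1)·log₁₀(42.6/15.4) = -61.70 · (0.4419) = -27.26 mV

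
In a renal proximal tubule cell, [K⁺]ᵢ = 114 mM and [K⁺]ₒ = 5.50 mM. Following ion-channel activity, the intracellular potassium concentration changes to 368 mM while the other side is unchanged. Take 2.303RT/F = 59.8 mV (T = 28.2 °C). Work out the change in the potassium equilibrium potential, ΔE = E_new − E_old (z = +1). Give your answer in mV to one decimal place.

-30.4 mV

E_old = (59.8/1)·log₁₀(5.50/114) = -78.73 mV
E_new = (59.8/1)·log₁₀(5.50/368) = -109.16 mV
ΔE = -109.16 − (-78.73) = -30.43 mV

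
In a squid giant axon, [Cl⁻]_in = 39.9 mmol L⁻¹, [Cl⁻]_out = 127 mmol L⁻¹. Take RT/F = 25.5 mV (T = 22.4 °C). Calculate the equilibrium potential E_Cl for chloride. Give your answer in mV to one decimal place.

-29.5 mV

E = (25.5/z) · ln([Cl⁻]_out/[Cl⁻]_in) with z = -1.
For an anion, dividing by z = -1 reverses the sign.
= (25.5/-1) · ln(127/39.9) = -25.50 · ln(3.183)
= -25.50 · (1.1578) = -29.52 mV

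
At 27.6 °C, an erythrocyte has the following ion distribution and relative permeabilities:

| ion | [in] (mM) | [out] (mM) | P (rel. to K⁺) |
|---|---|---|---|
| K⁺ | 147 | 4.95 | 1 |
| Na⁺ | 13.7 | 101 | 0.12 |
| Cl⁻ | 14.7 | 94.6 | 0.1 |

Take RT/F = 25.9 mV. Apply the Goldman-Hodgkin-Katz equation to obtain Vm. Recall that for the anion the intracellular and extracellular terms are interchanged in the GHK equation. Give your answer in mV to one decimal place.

Vm = 25.9 · ln[(Σ P·[cation]ₒ + Σ P·[anion]ᵢ) / (Σ P·[cation]ᵢ + Σ P·[anion]ₒ)]
Numerator = 1×4.95 + 0.12×101 + 0.1×14.7 = 18.54
Denominator = 1×147 + 0.12×13.7 + 0.1×94.6 = 158.1
Vm = 25.9 · ln(0.11726) = 25.9 × (-2.1433) = -55.51 mV

-55.5 mV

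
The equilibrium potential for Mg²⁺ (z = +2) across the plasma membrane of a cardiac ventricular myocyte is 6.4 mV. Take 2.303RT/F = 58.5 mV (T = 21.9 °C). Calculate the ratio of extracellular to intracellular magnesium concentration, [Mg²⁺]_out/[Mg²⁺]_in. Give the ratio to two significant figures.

1.7

log₁₀([out]/[in]) = E·z/(58.5) = 6.4 × 2 / 58.5 = 0.2188
[out]/[in] = 10^(0.2188) = 1.655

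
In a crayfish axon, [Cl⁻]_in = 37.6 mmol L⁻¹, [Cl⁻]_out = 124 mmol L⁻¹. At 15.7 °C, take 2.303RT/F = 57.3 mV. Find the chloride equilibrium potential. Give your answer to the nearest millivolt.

E = (57.3/z) · log₁₀([Cl⁻]_out/[Cl⁻]_in) with z = -1.
For an anion, dividing by z = -1 reverses the sign.
= (57.3/-1) · log₁₀(124/37.6) = -57.30 · log₁₀(3.298)
= -57.30 · (0.5182) = -29.69 mV

-30 mV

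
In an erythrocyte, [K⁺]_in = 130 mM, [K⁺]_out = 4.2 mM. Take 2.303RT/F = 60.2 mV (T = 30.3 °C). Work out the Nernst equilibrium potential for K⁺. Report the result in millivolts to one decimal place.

-89.7 mV

E = (60.2/z) · log₁₀([K⁺]_out/[K⁺]_in) with z = +1.
= (60.2/1) · log₁₀(4.2/130) = 60.20 · log₁₀(0.03231)
= 60.20 · (-1.4907) = -89.74 mV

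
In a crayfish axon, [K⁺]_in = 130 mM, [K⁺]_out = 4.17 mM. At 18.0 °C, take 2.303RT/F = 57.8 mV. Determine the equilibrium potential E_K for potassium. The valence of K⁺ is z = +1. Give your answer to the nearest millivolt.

E = (57.8/z) · log₁₀([K⁺]_out/[K⁺]_in) with z = +1.
= (57.8/1) · log₁₀(4.17/130) = 57.80 · log₁₀(0.03208)
= 57.80 · (-1.4938) = -86.34 mV

-86 mV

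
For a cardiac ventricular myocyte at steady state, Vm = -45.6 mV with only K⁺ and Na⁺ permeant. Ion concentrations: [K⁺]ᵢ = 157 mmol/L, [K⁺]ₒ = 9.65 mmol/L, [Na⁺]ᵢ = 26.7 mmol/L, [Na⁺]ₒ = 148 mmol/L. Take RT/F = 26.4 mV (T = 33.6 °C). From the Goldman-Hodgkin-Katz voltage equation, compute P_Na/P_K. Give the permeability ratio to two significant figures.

Let α = P_Na/P_K. GHK: Vm = 26.4·ln[(Kₒ + α·Naₒ)/(Kᵢ + α·Naᵢ)].
e^(Vm/26.4) = e^(-45.6/26.4) = 0.17777
So 0.17777·(Kᵢ + α·Naᵢ) = Kₒ + α·Naₒ → α = (0.17777·157.0 − 9.65) / (148.0 − 0.17777·26.7)
α = (27.91 − 9.65) / (148.0 − 4.746) = 18.26/143.3 = 0.1275

0.13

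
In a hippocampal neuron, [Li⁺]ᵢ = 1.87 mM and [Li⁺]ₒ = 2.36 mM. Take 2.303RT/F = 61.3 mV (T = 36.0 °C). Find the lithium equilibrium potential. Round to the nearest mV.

E = (61.3/z) · log₁₀([Li⁺]_out/[Li⁺]_in) with z = +1.
= (61.3/1) · log₁₀(2.36/1.87) = 61.30 · log₁₀(1.262)
= 61.30 · (0.1011) = 6.20 mV

6 mV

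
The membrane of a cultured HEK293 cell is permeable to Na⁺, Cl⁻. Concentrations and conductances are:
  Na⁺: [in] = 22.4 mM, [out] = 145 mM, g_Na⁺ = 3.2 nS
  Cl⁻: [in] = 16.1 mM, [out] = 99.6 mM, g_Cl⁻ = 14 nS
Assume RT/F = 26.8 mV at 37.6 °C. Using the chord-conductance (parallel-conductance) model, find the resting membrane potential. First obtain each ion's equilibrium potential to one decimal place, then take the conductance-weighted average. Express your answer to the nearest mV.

E_Na⁺ = (26.8/1)·ln(145/22.4) = 50.1 mV
E_Cl⁻ = (26.8/-1)·ln(99.6/16.1) = -48.8 mV
Vm = (Σ gᵢEᵢ)/(Σ gᵢ) = (3.2·50.1 + 14·-48.8) / (3.2 + 14)
= -522.88 / 17.2 = -30.40 mV

-30 mV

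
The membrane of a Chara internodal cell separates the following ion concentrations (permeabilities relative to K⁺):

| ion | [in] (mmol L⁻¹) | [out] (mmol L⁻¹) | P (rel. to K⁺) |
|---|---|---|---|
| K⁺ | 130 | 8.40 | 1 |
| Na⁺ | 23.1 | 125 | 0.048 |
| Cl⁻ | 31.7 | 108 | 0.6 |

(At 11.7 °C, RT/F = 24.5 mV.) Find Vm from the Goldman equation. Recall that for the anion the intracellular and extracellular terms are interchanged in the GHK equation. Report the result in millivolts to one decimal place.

-43.3 mV

Vm = 24.5 · ln[(Σ P·[cation]ₒ + Σ P·[anion]ᵢ) / (Σ P·[cation]ᵢ + Σ P·[anion]ₒ)]
Numerator = 1×8.40 + 0.048×125 + 0.6×31.7 = 33.42
Denominator = 1×130 + 0.048×23.1 + 0.6×108 = 195.9
Vm = 24.5 · ln(0.17059) = 24.5 × (-1.7685) = -43.33 mV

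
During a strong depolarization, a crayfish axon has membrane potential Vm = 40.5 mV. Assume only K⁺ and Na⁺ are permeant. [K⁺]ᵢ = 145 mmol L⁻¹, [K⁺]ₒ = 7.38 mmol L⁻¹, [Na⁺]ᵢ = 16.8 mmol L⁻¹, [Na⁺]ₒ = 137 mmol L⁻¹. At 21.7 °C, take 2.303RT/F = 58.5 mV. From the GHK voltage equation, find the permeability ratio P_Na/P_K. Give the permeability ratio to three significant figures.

13.0

Let α = P_Na/P_K. GHK: Vm = 58.5·log₁₀[(Kₒ + α·Naₒ)/(Kᵢ + α·Naᵢ)].
10^(Vm/58.5) = 10^(40.5/58.5) = 4.9239
So 4.9239·(Kᵢ + α·Naᵢ) = Kₒ + α·Naₒ → α = (4.9239·145.0 − 7.38) / (137.0 − 4.9239·16.8)
α = (714 − 7.38) / (137.0 − 82.72) = 706.6/54.28 = 13.02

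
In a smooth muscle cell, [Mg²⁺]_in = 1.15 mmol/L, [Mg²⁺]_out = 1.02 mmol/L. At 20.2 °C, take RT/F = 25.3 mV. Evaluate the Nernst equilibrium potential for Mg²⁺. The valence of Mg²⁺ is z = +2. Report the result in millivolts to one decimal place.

E = (25.3/z) · ln([Mg²⁺]_out/[Mg²⁺]_in) with z = +2.
= (25.3/2) · ln(1.02/1.15) = 12.65 · ln(0.887)
= 12.65 · (-0.1200) = -1.52 mV

-1.5 mV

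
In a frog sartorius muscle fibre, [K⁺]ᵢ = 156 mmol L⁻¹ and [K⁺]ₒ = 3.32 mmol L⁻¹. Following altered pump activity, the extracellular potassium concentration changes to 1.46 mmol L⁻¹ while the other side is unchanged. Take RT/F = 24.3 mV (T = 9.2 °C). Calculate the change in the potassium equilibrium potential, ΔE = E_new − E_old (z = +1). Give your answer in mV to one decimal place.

E_old = (24.3/1)·ln(3.32/156) = -93.55 mV
E_new = (24.3/1)·ln(1.46/156) = -113.52 mV
ΔE = -113.52 − (-93.55) = -19.96 mV

-20.0 mV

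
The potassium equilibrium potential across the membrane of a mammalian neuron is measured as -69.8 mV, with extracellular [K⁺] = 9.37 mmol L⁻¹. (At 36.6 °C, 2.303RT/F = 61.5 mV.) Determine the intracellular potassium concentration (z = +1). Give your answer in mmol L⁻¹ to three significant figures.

128 mmol L⁻¹

Nernst: E = (61.5/1) · log₁₀([out]/[in]), so log₁₀([out]/[in]) = -69.8 × 1 / 61.5 = -1.1350.
[out]/[in] = 10^(-1.1350) = 0.07329.
[in] = 9.37 / 0.07329 = 127.8 mmol L⁻¹.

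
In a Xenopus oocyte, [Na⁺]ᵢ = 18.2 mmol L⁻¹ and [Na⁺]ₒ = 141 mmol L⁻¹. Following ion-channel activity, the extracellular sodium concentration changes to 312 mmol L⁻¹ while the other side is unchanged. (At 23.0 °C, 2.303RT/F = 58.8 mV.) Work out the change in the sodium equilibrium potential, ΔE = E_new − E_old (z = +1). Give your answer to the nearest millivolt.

E_old = (58.8/1)·log₁₀(141/18.2) = 52.28 mV
E_new = (58.8/1)·log₁₀(312/18.2) = 72.56 mV
ΔE = 72.56 − (52.28) = 20.28 mV

20 mV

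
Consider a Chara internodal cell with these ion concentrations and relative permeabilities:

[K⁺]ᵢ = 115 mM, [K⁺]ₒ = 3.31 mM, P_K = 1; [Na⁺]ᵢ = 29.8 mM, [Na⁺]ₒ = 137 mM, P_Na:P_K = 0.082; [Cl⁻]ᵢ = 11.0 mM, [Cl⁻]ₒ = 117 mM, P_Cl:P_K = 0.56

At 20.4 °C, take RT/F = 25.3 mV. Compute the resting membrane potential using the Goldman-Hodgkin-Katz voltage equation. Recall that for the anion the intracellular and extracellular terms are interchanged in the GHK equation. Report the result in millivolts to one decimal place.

-55.1 mV

Vm = 25.3 · ln[(Σ P·[cation]ₒ + Σ P·[anion]ᵢ) / (Σ P·[cation]ᵢ + Σ P·[anion]ₒ)]
Numerator = 1×3.31 + 0.082×137 + 0.56×11.0 = 20.7
Denominator = 1×115 + 0.082×29.8 + 0.56×117 = 183
Vm = 25.3 · ln(0.11316) = 25.3 × (-2.1790) = -55.13 mV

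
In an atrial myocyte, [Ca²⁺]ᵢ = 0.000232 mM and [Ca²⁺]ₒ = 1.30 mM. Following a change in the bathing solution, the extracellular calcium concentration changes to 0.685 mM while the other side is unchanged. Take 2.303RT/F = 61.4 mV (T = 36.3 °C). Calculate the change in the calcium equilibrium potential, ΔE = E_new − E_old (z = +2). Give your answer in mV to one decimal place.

-8.5 mV

E_old = (61.4/2)·log₁₀(1.30/0.000232) = 115.08 mV
E_new = (61.4/2)·log₁₀(0.685/0.000232) = 106.54 mV
ΔE = 106.54 − (115.08) = -8.54 mV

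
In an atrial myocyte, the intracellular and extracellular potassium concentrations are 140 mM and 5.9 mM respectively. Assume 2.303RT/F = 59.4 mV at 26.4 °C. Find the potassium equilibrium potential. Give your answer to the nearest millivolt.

E = (59.4/z) · log₁₀([K⁺]_out/[K⁺]_in) with z = +1.
= (59.4/1) · log₁₀(5.9/140) = 59.40 · log₁₀(0.04214)
= 59.40 · (-1.3753) = -81.69 mV

-82 mV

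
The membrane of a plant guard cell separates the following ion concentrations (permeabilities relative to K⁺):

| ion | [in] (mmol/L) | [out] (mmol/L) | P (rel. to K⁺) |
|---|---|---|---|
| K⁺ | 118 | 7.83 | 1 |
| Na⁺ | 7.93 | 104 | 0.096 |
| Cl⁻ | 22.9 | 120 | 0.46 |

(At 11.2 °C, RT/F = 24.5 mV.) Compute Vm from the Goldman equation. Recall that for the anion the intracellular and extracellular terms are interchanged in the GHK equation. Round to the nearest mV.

Vm = 24.5 · ln[(Σ P·[cation]ₒ + Σ P·[anion]ᵢ) / (Σ P·[cation]ᵢ + Σ P·[anion]ₒ)]
Numerator = 1×7.83 + 0.096×104 + 0.46×22.9 = 28.35
Denominator = 1×118 + 0.096×7.93 + 0.46×120 = 174
Vm = 24.5 · ln(0.16296) = 24.5 × (-1.8143) = -44.45 mV

-44 mV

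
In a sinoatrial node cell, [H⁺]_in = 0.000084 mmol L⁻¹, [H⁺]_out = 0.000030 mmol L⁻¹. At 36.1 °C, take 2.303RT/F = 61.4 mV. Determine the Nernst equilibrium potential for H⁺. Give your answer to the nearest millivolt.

E = (61.4/z) · log₁₀([H⁺]_out/[H⁺]_in) with z = +1.
= (61.4/1) · log₁₀(0.000030/0.000084) = 61.40 · log₁₀(0.3571)
= 61.40 · (-0.4472) = -27.46 mV

-27 mV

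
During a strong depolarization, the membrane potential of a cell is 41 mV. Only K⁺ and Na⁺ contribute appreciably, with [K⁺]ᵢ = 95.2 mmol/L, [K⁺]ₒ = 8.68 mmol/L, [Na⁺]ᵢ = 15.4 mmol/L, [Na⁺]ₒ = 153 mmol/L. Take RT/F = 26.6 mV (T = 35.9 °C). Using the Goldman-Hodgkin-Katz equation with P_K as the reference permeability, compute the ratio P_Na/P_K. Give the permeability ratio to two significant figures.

Let α = P_Na/P_K. GHK: Vm = 26.6·ln[(Kₒ + α·Naₒ)/(Kᵢ + α·Naᵢ)].
e^(Vm/26.6) = e^(41.0/26.6) = 4.6709
So 4.6709·(Kᵢ + α·Naᵢ) = Kₒ + α·Naₒ → α = (4.6709·95.2 − 8.68) / (153.0 − 4.6709·15.4)
α = (444.7 − 8.68) / (153.0 − 71.93) = 436/81.07 = 5.378

5.4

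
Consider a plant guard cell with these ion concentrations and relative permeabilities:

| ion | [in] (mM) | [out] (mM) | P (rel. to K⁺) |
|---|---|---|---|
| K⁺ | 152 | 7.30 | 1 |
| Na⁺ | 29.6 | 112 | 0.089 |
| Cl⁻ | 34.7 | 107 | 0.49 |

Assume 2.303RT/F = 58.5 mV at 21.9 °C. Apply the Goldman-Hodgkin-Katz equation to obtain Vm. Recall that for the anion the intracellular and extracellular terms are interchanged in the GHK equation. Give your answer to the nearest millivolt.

Vm = 58.5 · log₁₀[(Σ P·[cation]ₒ + Σ P·[anion]ᵢ) / (Σ P·[cation]ᵢ + Σ P·[anion]ₒ)]
Numerator = 1×7.30 + 0.089×112 + 0.49×34.7 = 34.27
Denominator = 1×152 + 0.089×29.6 + 0.49×107 = 207.1
Vm = 58.5 · log₁₀(0.16551) = 58.5 × (-0.7812) = -45.70 mV

-46 mV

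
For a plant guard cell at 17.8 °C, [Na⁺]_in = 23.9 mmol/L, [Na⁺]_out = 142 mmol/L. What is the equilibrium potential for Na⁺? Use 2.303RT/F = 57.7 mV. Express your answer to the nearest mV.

E = (57.7/z) · log₁₀([Na⁺]_out/[Na⁺]_in) with z = +1.
= (57.7/1) · log₁₀(142/23.9) = 57.70 · log₁₀(5.941)
= 57.70 · (0.7739) = 44.65 mV

45 mV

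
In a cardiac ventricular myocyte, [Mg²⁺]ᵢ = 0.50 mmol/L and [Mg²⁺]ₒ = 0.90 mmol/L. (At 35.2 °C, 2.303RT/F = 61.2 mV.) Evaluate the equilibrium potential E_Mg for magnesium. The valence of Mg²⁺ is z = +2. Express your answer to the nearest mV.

8 mV

E = (61.2/z) · log₁₀([Mg²⁺]_out/[Mg²⁺]_in) with z = +2.
= (61.2/2) · log₁₀(0.90/0.50) = 30.60 · log₁₀(1.8)
= 30.60 · (0.2553) = 7.81 mV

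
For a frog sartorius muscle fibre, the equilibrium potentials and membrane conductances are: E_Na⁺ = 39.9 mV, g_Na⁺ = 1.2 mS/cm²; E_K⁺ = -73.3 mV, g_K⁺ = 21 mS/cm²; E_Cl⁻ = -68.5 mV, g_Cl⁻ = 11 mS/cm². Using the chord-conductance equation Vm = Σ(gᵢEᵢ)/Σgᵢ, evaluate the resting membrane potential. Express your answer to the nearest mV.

-68 mV

Σ gᵢEᵢ = 1.2·(39.9) + 21·(-73.3) + 11·(-68.5) = -2244.92
Σ gᵢ = 1.2 + 21 + 11 = 33.2
Vm = -2244.92 / 33.2 = -67.62 mV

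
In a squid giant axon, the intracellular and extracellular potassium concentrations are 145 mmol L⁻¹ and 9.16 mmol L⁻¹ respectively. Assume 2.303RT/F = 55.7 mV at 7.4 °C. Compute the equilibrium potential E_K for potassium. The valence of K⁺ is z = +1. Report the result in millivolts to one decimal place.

E = (55.7/z) · log₁₀([K⁺]_out/[K⁺]_in) with z = +1.
= (55.7/1) · log₁₀(9.16/145) = 55.70 · log₁₀(0.06317)
= 55.70 · (-1.1995) = -66.81 mV

-66.8 mV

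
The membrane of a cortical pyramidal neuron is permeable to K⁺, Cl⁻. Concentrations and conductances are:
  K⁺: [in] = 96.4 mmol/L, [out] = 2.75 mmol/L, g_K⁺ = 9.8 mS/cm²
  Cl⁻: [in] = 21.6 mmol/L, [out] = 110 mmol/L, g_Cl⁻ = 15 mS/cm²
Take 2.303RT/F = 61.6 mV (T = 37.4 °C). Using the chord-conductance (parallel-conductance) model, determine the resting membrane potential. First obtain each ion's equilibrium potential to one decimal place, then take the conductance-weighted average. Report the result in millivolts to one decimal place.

-63.9 mV

E_K⁺ = (61.6/1)·log₁₀(2.75/96.4) = -95.2 mV
E_Cl⁻ = (61.6/-1)·log₁₀(110/21.6) = -43.5 mV
Vm = (Σ gᵢEᵢ)/(Σ gᵢ) = (9.8·-95.2 + 15·-43.5) / (9.8 + 15)
= -1585.46 / 24.8 = -63.93 mV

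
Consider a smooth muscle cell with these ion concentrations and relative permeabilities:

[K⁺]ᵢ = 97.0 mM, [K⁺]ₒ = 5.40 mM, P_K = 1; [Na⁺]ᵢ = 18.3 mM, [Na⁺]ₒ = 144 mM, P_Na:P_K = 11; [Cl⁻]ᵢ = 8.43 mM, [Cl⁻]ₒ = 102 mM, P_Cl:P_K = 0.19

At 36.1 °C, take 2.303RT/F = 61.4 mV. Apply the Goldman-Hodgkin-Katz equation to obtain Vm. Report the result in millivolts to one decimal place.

43.0 mV

Vm = 61.4 · log₁₀[(Σ P·[cation]ₒ + Σ P·[anion]ᵢ) / (Σ P·[cation]ᵢ + Σ P·[anion]ₒ)]
Numerator = 1×5.40 + 11×144 + 0.19×8.43 = 1591
Denominator = 1×97.0 + 11×18.3 + 0.19×102 = 317.7
Vm = 61.4 · log₁₀(5.0082) = 61.4 × (0.6997) = 42.96 mV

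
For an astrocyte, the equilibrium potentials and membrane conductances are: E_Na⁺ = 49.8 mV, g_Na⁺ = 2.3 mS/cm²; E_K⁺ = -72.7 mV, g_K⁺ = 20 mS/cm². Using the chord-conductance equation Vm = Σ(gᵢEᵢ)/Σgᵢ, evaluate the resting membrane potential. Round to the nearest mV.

-60 mV

Σ gᵢEᵢ = 2.3·(49.8) + 20·(-72.7) = -1339.46
Σ gᵢ = 2.3 + 20 = 22.3
Vm = -1339.46 / 22.3 = -60.07 mV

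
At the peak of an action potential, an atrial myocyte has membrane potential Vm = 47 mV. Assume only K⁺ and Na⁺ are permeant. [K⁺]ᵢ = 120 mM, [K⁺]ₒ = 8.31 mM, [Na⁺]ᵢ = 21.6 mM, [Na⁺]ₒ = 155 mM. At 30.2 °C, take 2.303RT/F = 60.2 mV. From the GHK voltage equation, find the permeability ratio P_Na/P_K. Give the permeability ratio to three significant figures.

29.1

Let α = P_Na/P_K. GHK: Vm = 60.2·log₁₀[(Kₒ + α·Naₒ)/(Kᵢ + α·Naᵢ)].
10^(Vm/60.2) = 10^(47.0/60.2) = 6.0357
So 6.0357·(Kᵢ + α·Naᵢ) = Kₒ + α·Naₒ → α = (6.0357·120.0 − 8.31) / (155.0 − 6.0357·21.6)
α = (724.3 − 8.31) / (155.0 − 130.4) = 716/24.63 = 29.07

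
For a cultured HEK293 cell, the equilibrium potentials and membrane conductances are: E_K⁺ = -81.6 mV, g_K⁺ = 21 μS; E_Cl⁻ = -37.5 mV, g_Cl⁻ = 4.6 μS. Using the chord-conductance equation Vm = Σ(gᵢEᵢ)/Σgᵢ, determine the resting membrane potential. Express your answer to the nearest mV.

-74 mV

Σ gᵢEᵢ = 21·(-81.6) + 4.6·(-37.5) = -1886.10
Σ gᵢ = 21 + 4.6 = 25.6
Vm = -1886.10 / 25.6 = -73.68 mV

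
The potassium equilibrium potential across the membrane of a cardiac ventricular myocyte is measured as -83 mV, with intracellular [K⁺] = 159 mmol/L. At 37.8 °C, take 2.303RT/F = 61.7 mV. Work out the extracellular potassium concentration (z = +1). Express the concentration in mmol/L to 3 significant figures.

7.18 mmol/L

Nernst: E = (61.7/1) · log₁₀([out]/[in]), so log₁₀([out]/[in]) = -83.0 × 1 / 61.7 = -1.3452.
[out]/[in] = 10^(-1.3452) = 0.04516.
[out] = 0.04516 × 159 = 7.181 mmol/L.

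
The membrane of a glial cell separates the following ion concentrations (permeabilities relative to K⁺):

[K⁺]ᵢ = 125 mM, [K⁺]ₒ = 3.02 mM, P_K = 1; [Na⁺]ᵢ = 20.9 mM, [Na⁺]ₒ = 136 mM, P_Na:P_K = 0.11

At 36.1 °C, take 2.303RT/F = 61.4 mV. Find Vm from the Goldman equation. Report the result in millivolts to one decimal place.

Vm = 61.4 · log₁₀[(Σ P·[cation]ₒ + Σ P·[anion]ᵢ) / (Σ P·[cation]ᵢ + Σ P·[anion]ₒ)]
Numerator = 1×3.02 + 0.11×136 = 17.98
Denominator = 1×125 + 0.11×20.9 = 127.3
Vm = 61.4 · log₁₀(0.14124) = 61.4 × (-0.8500) = -52.19 mV

-52.2 mV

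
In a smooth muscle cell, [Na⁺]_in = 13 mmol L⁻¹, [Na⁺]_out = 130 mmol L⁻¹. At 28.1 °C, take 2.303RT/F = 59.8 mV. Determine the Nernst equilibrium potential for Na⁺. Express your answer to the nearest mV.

E = (59.8/z) · log₁₀([Na⁺]_out/[Na⁺]_in) with z = +1.
= (59.8/1) · log₁₀(130/13) = 59.80 · log₁₀(10)
= 59.80 · (1.0000) = 59.80 mV

60 mV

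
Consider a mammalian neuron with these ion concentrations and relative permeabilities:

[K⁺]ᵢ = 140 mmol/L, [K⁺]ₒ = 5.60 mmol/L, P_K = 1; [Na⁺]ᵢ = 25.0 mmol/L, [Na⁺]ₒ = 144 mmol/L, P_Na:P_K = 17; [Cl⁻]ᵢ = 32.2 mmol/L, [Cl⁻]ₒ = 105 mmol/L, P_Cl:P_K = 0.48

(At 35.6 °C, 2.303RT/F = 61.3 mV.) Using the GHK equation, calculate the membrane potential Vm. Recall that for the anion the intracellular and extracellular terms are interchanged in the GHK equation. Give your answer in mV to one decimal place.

Vm = 61.3 · log₁₀[(Σ P·[cation]ₒ + Σ P·[anion]ᵢ) / (Σ P·[cation]ᵢ + Σ P·[anion]ₒ)]
Numerator = 1×5.60 + 17×144 + 0.48×32.2 = 2469
Denominator = 1×140 + 17×25.0 + 0.48×105 = 615.4
Vm = 61.3 · log₁₀(4.0121) = 61.3 × (0.6034) = 36.99 mV

37.0 mV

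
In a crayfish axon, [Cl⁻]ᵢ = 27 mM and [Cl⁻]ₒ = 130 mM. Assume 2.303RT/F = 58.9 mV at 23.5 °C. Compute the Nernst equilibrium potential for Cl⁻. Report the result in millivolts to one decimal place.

E = (58.9/z) · log₁₀([Cl⁻]_out/[Cl⁻]_in) with z = -1.
For an anion, dividing by z = -1 reverses the sign.
= (58.9/-1) · log₁₀(130/27) = -58.90 · log₁₀(4.815)
= -58.90 · (0.6826) = -40.20 mV

-40.2 mV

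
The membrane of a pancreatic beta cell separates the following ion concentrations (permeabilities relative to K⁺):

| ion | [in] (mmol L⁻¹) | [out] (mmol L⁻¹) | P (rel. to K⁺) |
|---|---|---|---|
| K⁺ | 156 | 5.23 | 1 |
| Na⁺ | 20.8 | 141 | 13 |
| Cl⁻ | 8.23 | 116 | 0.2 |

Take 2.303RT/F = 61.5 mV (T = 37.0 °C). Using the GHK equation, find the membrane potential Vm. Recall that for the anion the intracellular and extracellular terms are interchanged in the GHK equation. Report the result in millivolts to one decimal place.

37.6 mV

Vm = 61.5 · log₁₀[(Σ P·[cation]ₒ + Σ P·[anion]ᵢ) / (Σ P·[cation]ᵢ + Σ P·[anion]ₒ)]
Numerator = 1×5.23 + 13×141 + 0.2×8.23 = 1840
Denominator = 1×156 + 13×20.8 + 0.2×116 = 449.6
Vm = 61.5 · log₁₀(4.0923) = 61.5 × (0.6120) = 37.64 mV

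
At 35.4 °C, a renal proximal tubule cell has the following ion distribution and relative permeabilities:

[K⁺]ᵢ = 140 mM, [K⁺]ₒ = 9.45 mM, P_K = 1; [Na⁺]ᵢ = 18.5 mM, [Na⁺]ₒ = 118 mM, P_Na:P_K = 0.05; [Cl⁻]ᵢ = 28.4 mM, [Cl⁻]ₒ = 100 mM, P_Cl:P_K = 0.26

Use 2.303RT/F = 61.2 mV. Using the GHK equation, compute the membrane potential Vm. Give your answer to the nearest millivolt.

-53 mV

Vm = 61.2 · log₁₀[(Σ P·[cation]ₒ + Σ P·[anion]ᵢ) / (Σ P·[cation]ᵢ + Σ P·[anion]ₒ)]
Numerator = 1×9.45 + 0.05×118 + 0.26×28.4 = 22.73
Denominator = 1×140 + 0.05×18.5 + 0.26×100 = 166.9
Vm = 61.2 · log₁₀(0.13619) = 61.2 × (-0.8658) = -52.99 mV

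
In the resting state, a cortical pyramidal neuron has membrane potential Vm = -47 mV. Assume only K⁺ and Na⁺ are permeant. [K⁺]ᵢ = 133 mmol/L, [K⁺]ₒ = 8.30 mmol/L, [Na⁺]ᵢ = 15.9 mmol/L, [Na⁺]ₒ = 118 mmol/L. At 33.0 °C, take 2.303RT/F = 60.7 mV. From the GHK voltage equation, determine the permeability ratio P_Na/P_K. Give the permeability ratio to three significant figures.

0.122

Let α = P_Na/P_K. GHK: Vm = 60.7·log₁₀[(Kₒ + α·Naₒ)/(Kᵢ + α·Naᵢ)].
10^(Vm/60.7) = 10^(-47.0/60.7) = 0.16815
So 0.16815·(Kᵢ + α·Naᵢ) = Kₒ + α·Naₒ → α = (0.16815·133.0 − 8.3) / (118.0 − 0.16815·15.9)
α = (22.36 − 8.3) / (118.0 − 2.674) = 14.06/115.3 = 0.122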